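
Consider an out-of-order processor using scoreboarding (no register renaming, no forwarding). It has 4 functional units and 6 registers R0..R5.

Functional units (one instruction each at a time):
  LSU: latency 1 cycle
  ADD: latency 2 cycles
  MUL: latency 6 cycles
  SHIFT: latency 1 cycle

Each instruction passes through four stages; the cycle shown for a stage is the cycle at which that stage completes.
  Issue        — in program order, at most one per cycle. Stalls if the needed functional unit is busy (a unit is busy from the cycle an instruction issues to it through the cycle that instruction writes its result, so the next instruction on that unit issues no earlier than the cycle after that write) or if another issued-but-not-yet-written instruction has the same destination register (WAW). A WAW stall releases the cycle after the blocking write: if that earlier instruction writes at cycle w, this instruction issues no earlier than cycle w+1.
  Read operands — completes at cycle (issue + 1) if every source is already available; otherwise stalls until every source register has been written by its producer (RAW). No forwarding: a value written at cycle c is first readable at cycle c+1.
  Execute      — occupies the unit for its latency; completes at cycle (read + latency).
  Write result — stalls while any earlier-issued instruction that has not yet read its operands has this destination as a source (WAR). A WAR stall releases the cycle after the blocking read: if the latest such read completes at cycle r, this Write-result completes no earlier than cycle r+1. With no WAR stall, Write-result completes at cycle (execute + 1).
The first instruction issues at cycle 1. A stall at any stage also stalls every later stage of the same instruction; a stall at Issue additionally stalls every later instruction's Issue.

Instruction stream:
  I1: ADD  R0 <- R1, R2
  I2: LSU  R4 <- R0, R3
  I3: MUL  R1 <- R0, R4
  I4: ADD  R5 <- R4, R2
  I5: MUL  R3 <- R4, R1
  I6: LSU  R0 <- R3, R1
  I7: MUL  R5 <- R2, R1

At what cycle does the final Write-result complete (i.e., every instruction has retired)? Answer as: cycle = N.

cycle = 34

c1: I1 dispatched to ADD
c2: I1 operands ready, I2 dispatched to LSU
c3: I3 dispatched to MUL
c4: I1 complete
c5: R0←I1
c6: I2 operands ready, I4 dispatched to ADD
c7: I2 complete
c8: R4←I2
c9: I3 operands ready, I4 operands ready
c11: I4 complete
c12: R5←I4
c15: I3 complete
c16: R1←I3
c17: I5 dispatched to MUL
c18: I5 operands ready, I6 dispatched to LSU
c24: I5 complete
c25: R3←I5
c26: I6 operands ready, I7 dispatched to MUL
c27: I6 complete, I7 operands ready
c28: R0←I6
c33: I7 complete
c34: R5←I7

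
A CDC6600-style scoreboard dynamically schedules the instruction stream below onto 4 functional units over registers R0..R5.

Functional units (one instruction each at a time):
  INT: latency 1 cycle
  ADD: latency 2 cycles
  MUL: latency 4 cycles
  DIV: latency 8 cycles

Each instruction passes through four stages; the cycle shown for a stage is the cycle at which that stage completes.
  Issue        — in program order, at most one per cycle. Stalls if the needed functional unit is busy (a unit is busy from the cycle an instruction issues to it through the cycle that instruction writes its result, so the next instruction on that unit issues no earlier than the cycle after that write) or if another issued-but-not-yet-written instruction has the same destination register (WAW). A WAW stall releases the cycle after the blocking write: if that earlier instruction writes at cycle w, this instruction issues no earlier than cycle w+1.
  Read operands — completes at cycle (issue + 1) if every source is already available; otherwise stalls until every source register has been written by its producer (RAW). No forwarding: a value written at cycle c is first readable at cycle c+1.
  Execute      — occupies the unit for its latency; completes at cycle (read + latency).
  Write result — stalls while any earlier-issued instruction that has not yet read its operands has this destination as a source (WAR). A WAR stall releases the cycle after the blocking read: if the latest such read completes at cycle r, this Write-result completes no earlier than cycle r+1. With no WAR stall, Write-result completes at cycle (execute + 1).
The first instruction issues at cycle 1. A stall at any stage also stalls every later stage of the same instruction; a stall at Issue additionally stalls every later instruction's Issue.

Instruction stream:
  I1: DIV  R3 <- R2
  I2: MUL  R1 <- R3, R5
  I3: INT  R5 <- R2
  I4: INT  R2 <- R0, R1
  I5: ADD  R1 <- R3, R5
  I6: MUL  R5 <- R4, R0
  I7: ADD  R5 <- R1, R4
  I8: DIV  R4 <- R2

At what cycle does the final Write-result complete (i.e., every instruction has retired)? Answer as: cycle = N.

1) issue 1, read 2, done 10, write 11
2) issue 2, read 12, done 16, write 17  <RAW R3: wait I1 write@11>
3) issue 3, read 4, done 5, write 13  <WAR R5: wait I2 read@12>
4) issue 14, read 18, done 19, write 20  <struct: INT busy until I3 writes@13 / RAW R1: wait I2 write@17>
5) issue 18, read 19, done 21, write 22  <WAW R1: wait I2 write@17>
6) issue 19, read 20, done 24, write 25
7) issue 26, read 27, done 29, write 30  <WAW R5: wait I6 write@25>
8) issue 27, read 28, done 36, write 37

cycle = 37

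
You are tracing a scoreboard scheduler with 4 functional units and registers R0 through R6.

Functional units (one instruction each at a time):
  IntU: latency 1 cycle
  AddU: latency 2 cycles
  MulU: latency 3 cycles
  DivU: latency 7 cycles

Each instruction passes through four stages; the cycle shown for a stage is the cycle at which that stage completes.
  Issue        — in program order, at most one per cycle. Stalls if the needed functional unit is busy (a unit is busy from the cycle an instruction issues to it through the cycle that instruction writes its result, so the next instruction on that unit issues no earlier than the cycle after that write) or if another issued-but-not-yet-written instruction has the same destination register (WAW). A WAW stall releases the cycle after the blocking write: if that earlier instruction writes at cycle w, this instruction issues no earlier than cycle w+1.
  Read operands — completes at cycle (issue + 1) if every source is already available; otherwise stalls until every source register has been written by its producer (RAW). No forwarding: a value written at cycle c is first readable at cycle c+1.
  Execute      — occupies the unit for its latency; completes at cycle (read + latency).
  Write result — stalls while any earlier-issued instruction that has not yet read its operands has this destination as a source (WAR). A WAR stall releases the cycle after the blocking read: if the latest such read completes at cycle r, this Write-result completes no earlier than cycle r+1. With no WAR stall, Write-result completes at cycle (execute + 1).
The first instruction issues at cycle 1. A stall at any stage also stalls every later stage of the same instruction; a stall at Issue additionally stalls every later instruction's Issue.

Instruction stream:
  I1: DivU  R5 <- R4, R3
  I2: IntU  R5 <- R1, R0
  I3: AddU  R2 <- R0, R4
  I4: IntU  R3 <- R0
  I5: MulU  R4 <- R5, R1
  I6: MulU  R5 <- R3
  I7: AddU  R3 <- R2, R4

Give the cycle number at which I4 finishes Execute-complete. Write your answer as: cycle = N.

cycle 1: I1→DivU
cycle 2: I1 RO
cycle 9: I1 EX
cycle 10: I1 WR R5
cycle 11: I2→IntU
cycle 12: I2 RO | I3→AddU
cycle 13: I2 EX | I3 RO
cycle 14: I2 WR R5
cycle 15: I3 EX | I4→IntU
cycle 16: I3 WR R2 | I4 RO | I5→MulU
cycle 17: I4 EX | I5 RO
cycle 18: I4 WR R3
cycle 20: I5 EX
cycle 21: I5 WR R4
cycle 22: I6→MulU
cycle 23: I6 RO | I7→AddU
cycle 24: I7 RO
cycle 26: I6 EX | I7 EX
cycle 27: I6 WR R5 | I7 WR R3

cycle = 17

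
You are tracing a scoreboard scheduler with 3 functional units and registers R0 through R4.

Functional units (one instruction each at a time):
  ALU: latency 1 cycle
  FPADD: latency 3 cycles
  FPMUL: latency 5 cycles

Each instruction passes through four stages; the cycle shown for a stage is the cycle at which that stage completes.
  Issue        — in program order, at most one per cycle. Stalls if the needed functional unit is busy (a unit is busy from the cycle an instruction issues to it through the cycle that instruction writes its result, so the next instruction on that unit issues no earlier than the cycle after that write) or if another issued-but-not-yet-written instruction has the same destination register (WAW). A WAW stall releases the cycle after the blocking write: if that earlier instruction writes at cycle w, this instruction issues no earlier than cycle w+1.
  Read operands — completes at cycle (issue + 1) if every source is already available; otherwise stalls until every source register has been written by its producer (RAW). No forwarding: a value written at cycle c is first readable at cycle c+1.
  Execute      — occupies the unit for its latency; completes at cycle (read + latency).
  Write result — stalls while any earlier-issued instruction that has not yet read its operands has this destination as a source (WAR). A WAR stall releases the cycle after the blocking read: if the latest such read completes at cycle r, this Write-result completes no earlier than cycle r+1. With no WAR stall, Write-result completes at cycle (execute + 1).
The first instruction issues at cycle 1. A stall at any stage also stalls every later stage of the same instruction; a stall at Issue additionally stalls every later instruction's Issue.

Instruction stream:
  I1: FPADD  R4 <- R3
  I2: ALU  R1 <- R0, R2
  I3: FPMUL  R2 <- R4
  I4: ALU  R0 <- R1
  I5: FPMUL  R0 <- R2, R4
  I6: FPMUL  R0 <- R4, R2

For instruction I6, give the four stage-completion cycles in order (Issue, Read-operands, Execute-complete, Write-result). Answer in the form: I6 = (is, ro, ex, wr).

I6 = (22, 23, 28, 29)

I1 -> (1, 2, 5, 6)
I2 -> (2, 3, 4, 5)
I3 -> (3, 7, 12, 13)  // RAW R4: wait I1 write@6
I4 -> (6, 7, 8, 9)  // struct: ALU busy until I2 writes@5
I5 -> (14, 15, 20, 21)  // struct: FPMUL busy until I3 writes@13
I6 -> (22, 23, 28, 29)  // struct: FPMUL busy until I5 writes@21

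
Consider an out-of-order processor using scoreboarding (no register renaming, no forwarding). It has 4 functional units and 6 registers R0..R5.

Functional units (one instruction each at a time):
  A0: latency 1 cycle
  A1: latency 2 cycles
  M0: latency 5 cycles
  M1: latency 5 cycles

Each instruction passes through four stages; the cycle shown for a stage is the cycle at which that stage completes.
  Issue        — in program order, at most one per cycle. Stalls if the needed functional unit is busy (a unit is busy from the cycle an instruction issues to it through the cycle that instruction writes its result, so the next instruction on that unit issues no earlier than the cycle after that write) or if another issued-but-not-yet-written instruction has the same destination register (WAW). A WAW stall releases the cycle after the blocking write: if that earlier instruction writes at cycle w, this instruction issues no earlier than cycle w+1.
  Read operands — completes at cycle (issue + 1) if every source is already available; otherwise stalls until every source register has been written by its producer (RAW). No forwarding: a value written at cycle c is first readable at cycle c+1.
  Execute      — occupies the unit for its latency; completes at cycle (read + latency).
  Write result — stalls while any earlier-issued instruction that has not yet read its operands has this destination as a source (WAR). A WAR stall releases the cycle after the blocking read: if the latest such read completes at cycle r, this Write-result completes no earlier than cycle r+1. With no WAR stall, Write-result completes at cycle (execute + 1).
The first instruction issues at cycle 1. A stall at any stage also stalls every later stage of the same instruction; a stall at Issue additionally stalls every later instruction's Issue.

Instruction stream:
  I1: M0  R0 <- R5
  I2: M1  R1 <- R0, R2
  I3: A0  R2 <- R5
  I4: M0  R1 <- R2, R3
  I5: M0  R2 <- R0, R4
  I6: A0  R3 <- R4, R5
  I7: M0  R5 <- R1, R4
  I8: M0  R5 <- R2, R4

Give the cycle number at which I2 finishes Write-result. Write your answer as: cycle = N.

t=1  issue I1 (M0)
t=2  I1 read-ops; issue I2 (M1)
t=3  issue I3 (A0)
t=4  I3 read-ops
t=5  I3 finished on A0
t=7  I1 finished on M0
t=8  I1→R0
t=9  I2 read-ops
t=10  I3→R2
t=14  I2 finished on M1
t=15  I2→R1
t=16  issue I4 (M0)
t=17  I4 read-ops
t=22  I4 finished on M0
t=23  I4→R1
t=24  issue I5 (M0)
t=25  I5 read-ops; issue I6 (A0)
t=26  I6 read-ops
t=27  I6 finished on A0
t=28  I6→R3
t=30  I5 finished on M0
t=31  I5→R2
t=32  issue I7 (M0)
t=33  I7 read-ops
t=38  I7 finished on M0
t=39  I7→R5
t=40  issue I8 (M0)
t=41  I8 read-ops
t=46  I8 finished on M0
t=47  I8→R5

cycle = 15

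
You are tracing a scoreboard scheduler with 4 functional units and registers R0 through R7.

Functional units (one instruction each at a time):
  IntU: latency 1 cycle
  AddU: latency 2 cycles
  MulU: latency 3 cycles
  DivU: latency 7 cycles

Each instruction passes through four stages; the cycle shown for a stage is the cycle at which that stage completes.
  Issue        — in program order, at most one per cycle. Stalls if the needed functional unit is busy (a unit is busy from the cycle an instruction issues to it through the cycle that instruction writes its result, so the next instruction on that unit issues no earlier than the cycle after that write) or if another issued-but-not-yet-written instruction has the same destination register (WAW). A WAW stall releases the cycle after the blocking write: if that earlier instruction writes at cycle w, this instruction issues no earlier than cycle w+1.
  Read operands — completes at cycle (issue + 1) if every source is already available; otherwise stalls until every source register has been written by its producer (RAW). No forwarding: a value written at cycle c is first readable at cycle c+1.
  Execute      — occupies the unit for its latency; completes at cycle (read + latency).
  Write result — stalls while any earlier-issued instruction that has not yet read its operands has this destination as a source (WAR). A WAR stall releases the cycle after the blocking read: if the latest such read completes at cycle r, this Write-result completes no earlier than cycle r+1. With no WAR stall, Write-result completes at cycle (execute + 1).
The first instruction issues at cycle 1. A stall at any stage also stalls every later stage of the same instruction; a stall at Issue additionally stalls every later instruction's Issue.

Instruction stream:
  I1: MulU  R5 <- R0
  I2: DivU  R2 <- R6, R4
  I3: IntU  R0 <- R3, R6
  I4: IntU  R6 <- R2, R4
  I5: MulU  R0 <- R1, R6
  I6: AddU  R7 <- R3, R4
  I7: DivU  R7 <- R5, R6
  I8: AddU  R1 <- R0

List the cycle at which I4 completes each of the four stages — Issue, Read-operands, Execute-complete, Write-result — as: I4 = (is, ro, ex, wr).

I4 = (7, 12, 13, 14)

t=1  I1→MulU
t=2  I1 RO · I2→DivU
t=3  I2 RO · I3→IntU
t=4  I3 RO
t=5  I1 EX · I3 EX
t=6  I1 WR R5 · I3 WR R0
t=7  I4→IntU
t=8  I5→MulU
t=9  I6→AddU
t=10  I2 EX · I6 RO
t=11  I2 WR R2
t=12  I4 RO · I6 EX
t=13  I4 EX · I6 WR R7
t=14  I4 WR R6 · I7→DivU
t=15  I5 RO · I7 RO · I8→AddU
t=18  I5 EX
t=19  I5 WR R0
t=20  I8 RO
t=22  I7 EX · I8 EX
t=23  I7 WR R7 · I8 WR R1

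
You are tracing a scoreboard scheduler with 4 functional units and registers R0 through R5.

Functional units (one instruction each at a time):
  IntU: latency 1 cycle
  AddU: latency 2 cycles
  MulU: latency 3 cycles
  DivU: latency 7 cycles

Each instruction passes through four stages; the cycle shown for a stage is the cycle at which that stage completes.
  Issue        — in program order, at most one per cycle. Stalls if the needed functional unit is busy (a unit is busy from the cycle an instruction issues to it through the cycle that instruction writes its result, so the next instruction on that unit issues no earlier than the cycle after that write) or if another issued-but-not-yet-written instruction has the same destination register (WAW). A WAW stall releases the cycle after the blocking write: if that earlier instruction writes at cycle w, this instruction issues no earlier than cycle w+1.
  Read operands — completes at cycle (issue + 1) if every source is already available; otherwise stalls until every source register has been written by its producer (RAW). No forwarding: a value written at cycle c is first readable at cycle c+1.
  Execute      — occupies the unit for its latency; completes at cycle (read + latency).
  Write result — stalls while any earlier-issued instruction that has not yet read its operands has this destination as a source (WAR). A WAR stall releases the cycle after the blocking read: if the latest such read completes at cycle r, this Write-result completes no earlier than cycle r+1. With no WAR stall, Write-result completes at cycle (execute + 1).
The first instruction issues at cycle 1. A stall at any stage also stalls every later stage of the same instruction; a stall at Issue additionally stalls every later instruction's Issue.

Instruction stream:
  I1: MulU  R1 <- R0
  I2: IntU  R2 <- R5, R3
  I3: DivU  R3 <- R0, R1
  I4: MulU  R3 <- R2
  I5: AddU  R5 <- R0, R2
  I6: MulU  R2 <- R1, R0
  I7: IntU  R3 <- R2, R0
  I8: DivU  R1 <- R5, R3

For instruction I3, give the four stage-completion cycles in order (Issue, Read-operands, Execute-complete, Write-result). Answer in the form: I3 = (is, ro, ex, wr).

  I1 | 1 | 2 | 5 | 6
  I2 | 2 | 3 | 4 | 5
  I3 | 3 | 7 | 14 | 15   RAW R1: wait I1 write@6
  I4 | 16 | 17 | 20 | 21   WAW R3: wait I3 write@15
  I5 | 17 | 18 | 20 | 21
  I6 | 22 | 23 | 26 | 27   struct: MulU busy until I4 writes@21
  I7 | 23 | 28 | 29 | 30   RAW R2: wait I6 write@27
  I8 | 24 | 31 | 38 | 39   RAW R3: wait I7 write@30

I3 = (3, 7, 14, 15)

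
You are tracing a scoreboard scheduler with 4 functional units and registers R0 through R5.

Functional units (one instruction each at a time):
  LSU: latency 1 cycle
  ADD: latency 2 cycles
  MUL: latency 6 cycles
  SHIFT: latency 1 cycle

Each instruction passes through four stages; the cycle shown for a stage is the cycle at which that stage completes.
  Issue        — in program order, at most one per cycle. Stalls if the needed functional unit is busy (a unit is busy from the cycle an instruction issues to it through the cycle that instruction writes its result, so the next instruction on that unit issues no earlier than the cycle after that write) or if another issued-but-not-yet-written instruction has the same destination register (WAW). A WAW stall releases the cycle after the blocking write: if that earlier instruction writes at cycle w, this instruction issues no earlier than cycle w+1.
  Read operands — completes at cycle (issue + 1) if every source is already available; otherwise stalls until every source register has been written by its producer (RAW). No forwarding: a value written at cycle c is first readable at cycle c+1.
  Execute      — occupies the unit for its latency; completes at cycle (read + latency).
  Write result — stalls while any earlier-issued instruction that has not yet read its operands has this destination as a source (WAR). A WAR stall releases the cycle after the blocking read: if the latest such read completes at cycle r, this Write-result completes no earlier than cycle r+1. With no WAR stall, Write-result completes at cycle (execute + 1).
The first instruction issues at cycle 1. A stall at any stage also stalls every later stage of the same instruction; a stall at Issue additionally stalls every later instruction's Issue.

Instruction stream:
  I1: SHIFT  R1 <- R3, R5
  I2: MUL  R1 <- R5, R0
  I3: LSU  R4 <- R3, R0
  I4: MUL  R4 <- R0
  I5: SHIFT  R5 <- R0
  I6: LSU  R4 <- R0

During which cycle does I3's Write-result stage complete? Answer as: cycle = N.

  I1 | 1 | 2 | 3 | 4
  I2 | 5 | 6 | 12 | 13   WAW R1: wait I1 write@4
  I3 | 6 | 7 | 8 | 9
  I4 | 14 | 15 | 21 | 22   struct: MUL busy until I2 writes@13
  I5 | 15 | 16 | 17 | 18
  I6 | 23 | 24 | 25 | 26   WAW R4: wait I4 write@22

cycle = 9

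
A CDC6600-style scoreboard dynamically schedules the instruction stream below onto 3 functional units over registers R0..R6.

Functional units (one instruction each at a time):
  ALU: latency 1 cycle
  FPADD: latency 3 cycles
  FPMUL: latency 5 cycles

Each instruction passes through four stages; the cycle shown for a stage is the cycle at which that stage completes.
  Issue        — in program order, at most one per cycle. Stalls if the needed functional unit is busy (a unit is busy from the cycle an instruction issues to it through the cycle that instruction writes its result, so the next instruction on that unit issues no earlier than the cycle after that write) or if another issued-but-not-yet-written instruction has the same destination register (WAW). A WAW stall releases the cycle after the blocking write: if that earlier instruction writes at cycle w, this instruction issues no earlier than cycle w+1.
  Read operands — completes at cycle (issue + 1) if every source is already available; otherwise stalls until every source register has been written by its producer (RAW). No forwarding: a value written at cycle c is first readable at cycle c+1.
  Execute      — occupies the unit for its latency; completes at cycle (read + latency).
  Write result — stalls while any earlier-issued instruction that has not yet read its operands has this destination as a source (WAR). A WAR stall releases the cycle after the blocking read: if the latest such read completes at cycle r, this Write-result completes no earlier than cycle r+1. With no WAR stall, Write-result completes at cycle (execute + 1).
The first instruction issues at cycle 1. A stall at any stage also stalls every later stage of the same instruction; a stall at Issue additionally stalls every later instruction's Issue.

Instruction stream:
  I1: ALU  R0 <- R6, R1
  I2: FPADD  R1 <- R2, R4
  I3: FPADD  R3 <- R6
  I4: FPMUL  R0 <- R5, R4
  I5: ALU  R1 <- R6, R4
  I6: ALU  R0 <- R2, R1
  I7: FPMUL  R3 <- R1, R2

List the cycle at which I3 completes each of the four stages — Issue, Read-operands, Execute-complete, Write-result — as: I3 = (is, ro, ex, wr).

t=1  I1 issues→ALU
t=2  I1 reads; I2 issues→FPADD
t=3  I1 exec-done; I2 reads
t=4  I1 writes R0
t=6  I2 exec-done
t=7  I2 writes R1
t=8  I3 issues→FPADD
t=9  I3 reads; I4 issues→FPMUL
t=10  I4 reads; I5 issues→ALU
t=11  I5 reads
t=12  I3 exec-done; I5 exec-done
t=13  I3 writes R3; I5 writes R1
t=15  I4 exec-done
t=16  I4 writes R0
t=17  I6 issues→ALU
t=18  I6 reads; I7 issues→FPMUL
t=19  I6 exec-done; I7 reads
t=20  I6 writes R0
t=24  I7 exec-done
t=25  I7 writes R3

I3 = (8, 9, 12, 13)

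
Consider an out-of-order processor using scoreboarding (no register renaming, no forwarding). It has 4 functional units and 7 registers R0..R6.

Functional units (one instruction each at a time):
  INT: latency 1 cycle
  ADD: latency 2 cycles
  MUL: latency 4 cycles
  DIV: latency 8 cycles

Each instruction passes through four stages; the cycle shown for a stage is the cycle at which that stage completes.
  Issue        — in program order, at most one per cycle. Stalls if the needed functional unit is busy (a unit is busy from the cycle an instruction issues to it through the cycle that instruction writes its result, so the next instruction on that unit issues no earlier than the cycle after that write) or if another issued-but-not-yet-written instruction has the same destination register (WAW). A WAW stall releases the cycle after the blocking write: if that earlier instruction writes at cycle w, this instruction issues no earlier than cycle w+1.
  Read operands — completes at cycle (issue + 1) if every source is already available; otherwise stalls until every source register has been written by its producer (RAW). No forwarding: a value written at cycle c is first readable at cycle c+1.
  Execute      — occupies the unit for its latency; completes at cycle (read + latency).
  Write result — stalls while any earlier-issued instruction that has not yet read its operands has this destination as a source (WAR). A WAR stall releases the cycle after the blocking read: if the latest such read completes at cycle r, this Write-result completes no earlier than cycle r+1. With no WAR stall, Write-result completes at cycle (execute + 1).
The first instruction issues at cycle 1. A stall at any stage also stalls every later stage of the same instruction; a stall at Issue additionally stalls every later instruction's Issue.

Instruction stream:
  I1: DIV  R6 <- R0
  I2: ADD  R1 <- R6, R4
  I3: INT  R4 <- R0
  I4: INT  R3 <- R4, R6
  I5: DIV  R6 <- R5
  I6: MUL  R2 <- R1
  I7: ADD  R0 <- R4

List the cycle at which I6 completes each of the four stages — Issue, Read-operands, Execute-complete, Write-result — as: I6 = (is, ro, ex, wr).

cycle 1: I1 issues→DIV
cycle 2: I1 reads, I2 issues→ADD
cycle 3: I3 issues→INT
cycle 4: I3 reads
cycle 5: I3 exec-done
cycle 10: I1 exec-done
cycle 11: I1 writes R6
cycle 12: I2 reads
cycle 13: I3 writes R4
cycle 14: I2 exec-done, I4 issues→INT
cycle 15: I2 writes R1, I4 reads, I5 issues→DIV
cycle 16: I4 exec-done, I5 reads, I6 issues→MUL
cycle 17: I4 writes R3, I6 reads, I7 issues→ADD
cycle 18: I7 reads
cycle 20: I7 exec-done
cycle 21: I6 exec-done, I7 writes R0
cycle 22: I6 writes R2
cycle 24: I5 exec-done
cycle 25: I5 writes R6

I6 = (16, 17, 21, 22)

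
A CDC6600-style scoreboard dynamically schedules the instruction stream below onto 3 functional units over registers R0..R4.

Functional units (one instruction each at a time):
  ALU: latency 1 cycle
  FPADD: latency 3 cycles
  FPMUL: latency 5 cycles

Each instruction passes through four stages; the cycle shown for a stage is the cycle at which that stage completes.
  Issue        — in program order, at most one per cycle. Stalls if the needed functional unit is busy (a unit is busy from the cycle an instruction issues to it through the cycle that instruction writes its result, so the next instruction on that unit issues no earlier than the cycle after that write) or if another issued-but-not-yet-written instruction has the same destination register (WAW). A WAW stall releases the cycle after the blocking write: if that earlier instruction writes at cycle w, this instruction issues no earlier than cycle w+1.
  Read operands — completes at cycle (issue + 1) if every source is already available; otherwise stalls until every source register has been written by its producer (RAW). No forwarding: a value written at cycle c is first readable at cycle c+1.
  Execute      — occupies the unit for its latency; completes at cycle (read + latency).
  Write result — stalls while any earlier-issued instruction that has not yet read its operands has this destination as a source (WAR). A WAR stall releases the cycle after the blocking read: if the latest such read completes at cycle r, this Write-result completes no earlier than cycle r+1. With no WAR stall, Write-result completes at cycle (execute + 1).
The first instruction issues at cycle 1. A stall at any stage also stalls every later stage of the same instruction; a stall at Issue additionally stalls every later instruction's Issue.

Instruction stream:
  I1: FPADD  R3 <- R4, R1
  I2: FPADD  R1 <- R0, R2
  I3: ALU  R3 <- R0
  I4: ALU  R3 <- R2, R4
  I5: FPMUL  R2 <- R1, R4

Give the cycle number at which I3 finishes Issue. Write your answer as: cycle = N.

I1 -> (1, 2, 5, 6)
I2 -> (7, 8, 11, 12)  // struct: FPADD busy until I1 writes@6
I3 -> (8, 9, 10, 11)
I4 -> (12, 13, 14, 15)  // struct: ALU busy until I3 writes@11
I5 -> (13, 14, 19, 20)

cycle = 8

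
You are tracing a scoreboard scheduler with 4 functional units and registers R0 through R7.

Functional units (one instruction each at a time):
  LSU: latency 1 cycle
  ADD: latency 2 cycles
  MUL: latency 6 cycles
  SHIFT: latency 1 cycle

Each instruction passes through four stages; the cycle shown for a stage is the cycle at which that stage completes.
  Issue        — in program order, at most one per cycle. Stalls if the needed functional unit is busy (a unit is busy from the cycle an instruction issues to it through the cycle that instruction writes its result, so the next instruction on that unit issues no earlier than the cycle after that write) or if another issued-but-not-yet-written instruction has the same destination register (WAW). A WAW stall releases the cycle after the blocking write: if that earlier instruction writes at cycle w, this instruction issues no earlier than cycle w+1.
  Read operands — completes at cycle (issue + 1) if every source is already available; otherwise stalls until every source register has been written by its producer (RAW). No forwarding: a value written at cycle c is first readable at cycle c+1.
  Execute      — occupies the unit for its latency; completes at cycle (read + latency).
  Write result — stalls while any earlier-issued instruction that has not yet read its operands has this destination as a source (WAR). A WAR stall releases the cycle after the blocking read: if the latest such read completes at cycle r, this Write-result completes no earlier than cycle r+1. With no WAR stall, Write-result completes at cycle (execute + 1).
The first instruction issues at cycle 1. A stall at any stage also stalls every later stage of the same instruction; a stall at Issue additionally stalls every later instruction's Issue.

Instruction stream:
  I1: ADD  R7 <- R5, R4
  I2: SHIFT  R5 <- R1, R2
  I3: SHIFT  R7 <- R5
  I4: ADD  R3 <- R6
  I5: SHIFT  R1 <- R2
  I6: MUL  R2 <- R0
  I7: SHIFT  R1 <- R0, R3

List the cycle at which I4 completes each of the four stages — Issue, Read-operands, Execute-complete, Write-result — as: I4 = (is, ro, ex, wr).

I1  is:1  ro:2  ex:4  wr:5
I2  is:2  ro:3  ex:4  wr:5
I3  is:6  ro:7  ex:8  wr:9  — struct: SHIFT busy until I2 writes@5
I4  is:7  ro:8  ex:10  wr:11
I5  is:10  ro:11  ex:12  wr:13  — struct: SHIFT busy until I3 writes@9
I6  is:11  ro:12  ex:18  wr:19
I7  is:14  ro:15  ex:16  wr:17  — struct: SHIFT busy until I5 writes@13

I4 = (7, 8, 10, 11)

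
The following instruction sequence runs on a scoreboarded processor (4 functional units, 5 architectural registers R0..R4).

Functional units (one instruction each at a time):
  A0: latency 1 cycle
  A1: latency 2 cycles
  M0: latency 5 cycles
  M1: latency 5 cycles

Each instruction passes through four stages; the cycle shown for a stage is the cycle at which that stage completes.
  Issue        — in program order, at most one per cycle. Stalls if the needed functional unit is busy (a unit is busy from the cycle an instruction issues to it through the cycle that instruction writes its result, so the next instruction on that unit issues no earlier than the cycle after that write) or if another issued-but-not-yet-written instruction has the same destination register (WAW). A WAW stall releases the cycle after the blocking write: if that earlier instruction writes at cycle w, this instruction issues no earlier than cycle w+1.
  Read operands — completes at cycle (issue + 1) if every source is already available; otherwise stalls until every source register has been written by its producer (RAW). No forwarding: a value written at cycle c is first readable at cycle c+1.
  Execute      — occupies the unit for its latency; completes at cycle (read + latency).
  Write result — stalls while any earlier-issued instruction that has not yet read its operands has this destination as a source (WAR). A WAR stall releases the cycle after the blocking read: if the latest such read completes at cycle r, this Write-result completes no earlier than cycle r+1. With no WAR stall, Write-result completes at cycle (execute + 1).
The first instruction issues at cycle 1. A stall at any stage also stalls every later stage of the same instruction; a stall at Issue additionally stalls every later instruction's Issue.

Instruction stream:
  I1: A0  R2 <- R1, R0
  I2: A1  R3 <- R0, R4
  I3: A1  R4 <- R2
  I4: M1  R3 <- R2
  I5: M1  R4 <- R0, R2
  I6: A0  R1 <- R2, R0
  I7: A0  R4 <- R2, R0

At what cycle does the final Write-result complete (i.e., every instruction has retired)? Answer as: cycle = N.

[1] I1→A0
[2] I1 RO · I2→A1
[3] I1 EX · I2 RO
[4] I1 WR R2
[5] I2 EX
[6] I2 WR R3
[7] I3→A1
[8] I3 RO · I4→M1
[9] I4 RO
[10] I3 EX
[11] I3 WR R4
[14] I4 EX
[15] I4 WR R3
[16] I5→M1
[17] I5 RO · I6→A0
[18] I6 RO
[19] I6 EX
[20] I6 WR R1
[22] I5 EX
[23] I5 WR R4
[24] I7→A0
[25] I7 RO
[26] I7 EX
[27] I7 WR R4

cycle = 27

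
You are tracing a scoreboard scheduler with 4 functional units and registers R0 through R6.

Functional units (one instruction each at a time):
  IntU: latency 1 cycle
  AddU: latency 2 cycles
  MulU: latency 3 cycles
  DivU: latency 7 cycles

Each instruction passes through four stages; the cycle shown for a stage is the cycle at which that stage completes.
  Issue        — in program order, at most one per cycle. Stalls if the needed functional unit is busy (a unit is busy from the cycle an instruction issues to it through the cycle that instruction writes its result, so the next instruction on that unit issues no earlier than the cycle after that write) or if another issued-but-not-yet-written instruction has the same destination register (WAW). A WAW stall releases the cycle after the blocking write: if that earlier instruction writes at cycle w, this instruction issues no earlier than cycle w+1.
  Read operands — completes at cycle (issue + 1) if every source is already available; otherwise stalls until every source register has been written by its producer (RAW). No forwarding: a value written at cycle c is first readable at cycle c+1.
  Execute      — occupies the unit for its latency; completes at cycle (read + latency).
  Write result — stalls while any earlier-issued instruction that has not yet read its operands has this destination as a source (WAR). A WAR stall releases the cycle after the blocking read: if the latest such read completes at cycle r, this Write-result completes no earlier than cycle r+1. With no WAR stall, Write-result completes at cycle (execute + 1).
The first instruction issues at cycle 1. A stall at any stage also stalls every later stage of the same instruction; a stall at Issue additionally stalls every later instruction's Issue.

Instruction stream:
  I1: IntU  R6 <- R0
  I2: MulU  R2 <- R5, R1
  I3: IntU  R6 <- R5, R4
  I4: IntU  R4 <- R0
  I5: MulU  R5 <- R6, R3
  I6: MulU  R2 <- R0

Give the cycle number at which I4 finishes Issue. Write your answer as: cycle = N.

cycle = 9

[1] I1 issues→IntU
[2] I1 reads | I2 issues→MulU
[3] I1 exec-done | I2 reads
[4] I1 writes R6
[5] I3 issues→IntU
[6] I2 exec-done | I3 reads
[7] I2 writes R2 | I3 exec-done
[8] I3 writes R6
[9] I4 issues→IntU
[10] I4 reads | I5 issues→MulU
[11] I4 exec-done | I5 reads
[12] I4 writes R4
[14] I5 exec-done
[15] I5 writes R5
[16] I6 issues→MulU
[17] I6 reads
[20] I6 exec-done
[21] I6 writes R2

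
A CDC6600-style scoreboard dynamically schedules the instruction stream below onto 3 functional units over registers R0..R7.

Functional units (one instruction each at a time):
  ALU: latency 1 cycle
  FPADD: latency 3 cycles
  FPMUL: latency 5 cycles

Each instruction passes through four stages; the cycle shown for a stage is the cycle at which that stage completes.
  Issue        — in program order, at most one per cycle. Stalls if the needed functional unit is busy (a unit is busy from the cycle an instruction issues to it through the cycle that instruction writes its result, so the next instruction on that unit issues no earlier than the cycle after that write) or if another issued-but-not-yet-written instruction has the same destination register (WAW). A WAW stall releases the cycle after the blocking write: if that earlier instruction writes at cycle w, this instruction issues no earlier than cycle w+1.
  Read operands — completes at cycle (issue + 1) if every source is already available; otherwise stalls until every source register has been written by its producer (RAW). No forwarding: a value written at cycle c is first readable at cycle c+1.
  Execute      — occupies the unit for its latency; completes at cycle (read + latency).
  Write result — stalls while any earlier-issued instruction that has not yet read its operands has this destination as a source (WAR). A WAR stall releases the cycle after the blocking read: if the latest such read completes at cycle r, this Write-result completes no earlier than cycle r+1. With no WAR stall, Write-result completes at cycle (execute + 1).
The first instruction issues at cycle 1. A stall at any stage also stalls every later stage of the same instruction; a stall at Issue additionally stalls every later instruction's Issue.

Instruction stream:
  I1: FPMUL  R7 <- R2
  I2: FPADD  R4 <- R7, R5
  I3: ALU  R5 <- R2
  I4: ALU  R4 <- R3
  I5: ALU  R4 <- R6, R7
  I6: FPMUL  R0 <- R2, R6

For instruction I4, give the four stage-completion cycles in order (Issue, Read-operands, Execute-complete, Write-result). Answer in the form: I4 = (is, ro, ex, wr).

I4 = (14, 15, 16, 17)

c1: I1 issues→FPMUL
c2: I1 reads · I2 issues→FPADD
c3: I3 issues→ALU
c4: I3 reads
c5: I3 exec-done
c7: I1 exec-done
c8: I1 writes R7
c9: I2 reads
c10: I3 writes R5
c12: I2 exec-done
c13: I2 writes R4
c14: I4 issues→ALU
c15: I4 reads
c16: I4 exec-done
c17: I4 writes R4
c18: I5 issues→ALU
c19: I5 reads · I6 issues→FPMUL
c20: I5 exec-done · I6 reads
c21: I5 writes R4
c25: I6 exec-done
c26: I6 writes R0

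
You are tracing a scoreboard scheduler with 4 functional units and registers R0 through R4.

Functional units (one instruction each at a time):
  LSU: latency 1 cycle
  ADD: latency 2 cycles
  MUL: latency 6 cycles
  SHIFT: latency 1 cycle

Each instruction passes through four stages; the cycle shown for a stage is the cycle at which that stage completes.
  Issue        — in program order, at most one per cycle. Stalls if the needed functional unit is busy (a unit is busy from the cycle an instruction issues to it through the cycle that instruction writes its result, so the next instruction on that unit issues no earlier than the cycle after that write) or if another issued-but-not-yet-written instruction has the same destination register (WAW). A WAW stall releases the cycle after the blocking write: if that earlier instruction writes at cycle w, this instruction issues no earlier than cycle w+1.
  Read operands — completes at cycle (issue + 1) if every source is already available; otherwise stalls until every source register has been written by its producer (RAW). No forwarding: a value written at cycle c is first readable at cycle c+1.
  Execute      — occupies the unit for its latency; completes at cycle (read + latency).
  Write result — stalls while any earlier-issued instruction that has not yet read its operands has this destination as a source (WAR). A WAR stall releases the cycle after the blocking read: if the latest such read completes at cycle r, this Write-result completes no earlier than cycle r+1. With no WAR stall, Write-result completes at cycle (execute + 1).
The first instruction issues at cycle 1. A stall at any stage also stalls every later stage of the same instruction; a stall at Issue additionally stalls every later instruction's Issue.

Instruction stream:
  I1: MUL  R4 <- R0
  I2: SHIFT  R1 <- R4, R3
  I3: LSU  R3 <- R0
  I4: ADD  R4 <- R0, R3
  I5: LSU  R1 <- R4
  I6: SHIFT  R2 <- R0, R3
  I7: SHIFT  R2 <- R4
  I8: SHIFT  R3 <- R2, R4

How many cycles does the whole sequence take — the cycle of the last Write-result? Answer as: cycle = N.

  I1 | 1 | 2 | 8 | 9
  I2 | 2 | 10 | 11 | 12   RAW R4: wait I1 write@9
  I3 | 3 | 4 | 5 | 11   WAR R3: wait I2 read@10
  I4 | 10 | 12 | 14 | 15   WAW R4: wait I1 write@9 · RAW R3: wait I3 write@11
  I5 | 13 | 16 | 17 | 18   WAW R1: wait I2 write@12 · RAW R4: wait I4 write@15
  I6 | 14 | 15 | 16 | 17
  I7 | 18 | 19 | 20 | 21   struct: SHIFT busy until I6 writes@17
  I8 | 22 | 23 | 24 | 25   struct: SHIFT busy until I7 writes@21

cycle = 25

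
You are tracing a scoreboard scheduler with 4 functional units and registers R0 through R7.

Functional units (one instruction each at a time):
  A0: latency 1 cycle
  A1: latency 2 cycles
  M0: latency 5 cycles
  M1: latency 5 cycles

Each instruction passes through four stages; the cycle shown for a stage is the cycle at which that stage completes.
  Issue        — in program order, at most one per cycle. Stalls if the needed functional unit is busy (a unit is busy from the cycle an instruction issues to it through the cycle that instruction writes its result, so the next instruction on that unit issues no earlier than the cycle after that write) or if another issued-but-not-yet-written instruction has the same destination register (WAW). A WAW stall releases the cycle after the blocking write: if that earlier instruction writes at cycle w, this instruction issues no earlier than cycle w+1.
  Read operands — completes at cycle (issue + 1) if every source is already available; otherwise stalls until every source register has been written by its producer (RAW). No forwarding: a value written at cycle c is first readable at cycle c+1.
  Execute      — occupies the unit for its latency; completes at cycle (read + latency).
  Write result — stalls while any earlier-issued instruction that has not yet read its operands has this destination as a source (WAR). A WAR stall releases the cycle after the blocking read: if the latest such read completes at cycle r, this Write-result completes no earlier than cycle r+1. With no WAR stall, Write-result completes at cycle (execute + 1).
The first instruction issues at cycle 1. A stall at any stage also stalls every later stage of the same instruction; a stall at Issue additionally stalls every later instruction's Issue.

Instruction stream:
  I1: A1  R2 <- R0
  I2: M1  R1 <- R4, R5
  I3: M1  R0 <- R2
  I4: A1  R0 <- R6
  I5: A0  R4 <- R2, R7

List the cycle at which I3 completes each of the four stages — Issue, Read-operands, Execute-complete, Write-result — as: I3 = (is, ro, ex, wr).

I3 = (10, 11, 16, 17)

[I1] 1/2/4/5
[I2] 2/3/8/9
[I3] 10/11/16/17  (struct: M1 busy until I2 writes@9)
[I4] 18/19/21/22  (WAW R0: wait I3 write@17)
[I5] 19/20/21/22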